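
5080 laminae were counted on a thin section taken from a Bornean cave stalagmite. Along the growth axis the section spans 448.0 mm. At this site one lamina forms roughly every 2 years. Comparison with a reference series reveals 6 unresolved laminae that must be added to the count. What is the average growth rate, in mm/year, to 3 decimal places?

Correcting the raw count gives 5080 + 6 = 5086 true laminae.
At 2 years per lamina, 5086 × 2 = 10172 years.
Extension rate ≈ 448.0 / 10172 = 0.044 mm/year.

0.044 mm/year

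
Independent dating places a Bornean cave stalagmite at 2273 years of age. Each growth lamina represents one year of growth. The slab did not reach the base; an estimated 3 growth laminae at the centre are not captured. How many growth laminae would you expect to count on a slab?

Expected growth laminae over 2273 years: 2273.
2273 − 3 missed = 2270 growth laminae expected in the prepared section.

2270 growth laminae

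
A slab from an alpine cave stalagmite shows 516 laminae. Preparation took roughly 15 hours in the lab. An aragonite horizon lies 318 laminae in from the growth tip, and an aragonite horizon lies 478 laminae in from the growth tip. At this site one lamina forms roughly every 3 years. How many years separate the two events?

Separation: 478 − 318 = 160 laminae.
Multiplying by 3 years per lamina: 160 × 3 = 480 years.

480 years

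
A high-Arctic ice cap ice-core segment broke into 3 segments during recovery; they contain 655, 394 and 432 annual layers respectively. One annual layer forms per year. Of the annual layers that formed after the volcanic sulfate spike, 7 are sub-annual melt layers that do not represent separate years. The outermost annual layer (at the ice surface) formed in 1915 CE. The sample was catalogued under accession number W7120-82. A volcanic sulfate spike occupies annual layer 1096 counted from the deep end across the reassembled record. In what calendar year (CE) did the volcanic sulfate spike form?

Total annual layers = 655 + 394 + 432 = 1481.
1481 − 1096 = 385 annual layers lie beyond the volcanic sulfate spike toward the ice surface.
Removing the 7 false annual layers leaves 385 − 7 = 378 true annual layers beyond the volcanic sulfate spike.
Counting back 378 years from 1915 CE places the volcanic sulfate spike in 1915 − 378 = 1537 CE.

1537 CE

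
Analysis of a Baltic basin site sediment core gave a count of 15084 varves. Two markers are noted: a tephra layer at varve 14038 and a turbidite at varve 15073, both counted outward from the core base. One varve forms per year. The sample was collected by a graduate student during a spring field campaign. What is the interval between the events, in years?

Separation: 15073 − 14038 = 1035 varves.
One varve per year makes the interval 1035 years.

1035 years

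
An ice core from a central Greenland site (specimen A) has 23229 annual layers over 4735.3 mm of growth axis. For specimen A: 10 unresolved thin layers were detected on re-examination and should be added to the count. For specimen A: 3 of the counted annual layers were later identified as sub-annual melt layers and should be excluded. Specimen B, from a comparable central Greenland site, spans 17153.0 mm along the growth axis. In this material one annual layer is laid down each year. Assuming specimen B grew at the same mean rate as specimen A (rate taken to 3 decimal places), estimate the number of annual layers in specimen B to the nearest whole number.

Specimen A: adjusted count: 23229 − 3 + 10 = 23236 annual layers.
A: Mean rate = 4735.3 mm / 23236 years ≈ 0.204 mm/yr.
B spans 17153.0 / 0.204 = 84083.33 years ≈ 84083 annual layers.

84083 annual layers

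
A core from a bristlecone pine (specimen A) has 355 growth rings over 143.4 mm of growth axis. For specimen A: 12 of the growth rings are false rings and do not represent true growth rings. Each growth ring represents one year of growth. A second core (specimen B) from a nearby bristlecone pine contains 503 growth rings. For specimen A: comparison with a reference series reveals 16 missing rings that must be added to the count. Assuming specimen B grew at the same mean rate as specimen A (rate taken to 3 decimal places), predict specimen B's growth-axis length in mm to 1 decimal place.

200.7 mm

Specimen A: after corrections the count is 355 − 12 + 16 = 359 growth rings.
A: 143.4 mm over 359 years gives 143.4 / 359 ≈ 0.399 mm per year.
Length of B = 0.399 × 503 = 200.7 mm.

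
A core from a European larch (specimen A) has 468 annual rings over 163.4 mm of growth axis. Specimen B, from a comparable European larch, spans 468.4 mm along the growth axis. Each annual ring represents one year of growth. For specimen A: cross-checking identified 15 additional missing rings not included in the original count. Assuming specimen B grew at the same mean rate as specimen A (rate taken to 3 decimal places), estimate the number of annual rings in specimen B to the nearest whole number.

1386 annual rings

Specimen A: correcting the raw count gives 468 + 15 = 483 true annual rings.
A: 163.4 mm over 483 years gives 163.4 / 483 ≈ 0.338 mm per year.
Specimen B: 468.4 mm / 0.338 mm per year = 1385.80 years ≈ 1386 annual rings.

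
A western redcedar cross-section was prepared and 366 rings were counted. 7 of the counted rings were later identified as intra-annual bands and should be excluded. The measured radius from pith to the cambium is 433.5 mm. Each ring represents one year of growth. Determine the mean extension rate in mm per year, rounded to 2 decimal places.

1.21 mm per year

Correcting the raw count gives 366 − 7 = 359 true rings.
433.5 mm over 359 years gives 433.5 / 359 ≈ 1.21 mm per year.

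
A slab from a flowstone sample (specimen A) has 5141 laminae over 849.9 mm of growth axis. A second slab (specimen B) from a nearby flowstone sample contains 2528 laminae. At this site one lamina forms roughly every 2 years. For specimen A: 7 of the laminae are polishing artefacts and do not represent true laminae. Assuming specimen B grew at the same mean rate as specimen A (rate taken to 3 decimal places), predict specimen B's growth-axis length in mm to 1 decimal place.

Specimen A: after corrections the count is 5141 − 7 = 5134 laminae.
Specimen A: multiplying by 2 years per lamina: 5134 × 2 = 10268 years.
A: 849.9 mm over 10268 years gives 849.9 / 10268 ≈ 0.083 mm per year.
Specimen B: at 2 years per lamina, 2528 × 2 = 5056 years. For B, 0.083 mm/year × 5056 years = 419.6 mm.

419.6 mm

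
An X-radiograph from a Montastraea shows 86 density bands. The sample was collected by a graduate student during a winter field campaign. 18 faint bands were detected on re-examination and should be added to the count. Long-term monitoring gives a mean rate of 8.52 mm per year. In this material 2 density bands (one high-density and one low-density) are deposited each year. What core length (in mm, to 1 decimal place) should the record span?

443.0 mm

Correcting the raw count gives 86 + 18 = 104 true density bands.
Dividing by 2 density bands per year: 104 / 2 = 52 years.
Predicted length = 8.52 mm/year × 52 years = 443.0 mm.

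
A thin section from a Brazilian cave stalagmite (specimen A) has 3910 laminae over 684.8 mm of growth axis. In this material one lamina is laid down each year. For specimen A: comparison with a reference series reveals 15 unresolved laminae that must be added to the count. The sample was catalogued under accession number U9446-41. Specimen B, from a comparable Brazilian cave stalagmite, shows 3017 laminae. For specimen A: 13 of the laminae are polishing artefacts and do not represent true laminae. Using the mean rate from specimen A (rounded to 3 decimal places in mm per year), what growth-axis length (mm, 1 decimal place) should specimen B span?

528.0 mm

Specimen A: correcting the raw count gives 3910 − 13 + 15 = 3912 true laminae.
A: Extension rate ≈ 684.8 / 3912 = 0.175 mm/year.
Length of B = 0.175 × 3017 = 528.0 mm.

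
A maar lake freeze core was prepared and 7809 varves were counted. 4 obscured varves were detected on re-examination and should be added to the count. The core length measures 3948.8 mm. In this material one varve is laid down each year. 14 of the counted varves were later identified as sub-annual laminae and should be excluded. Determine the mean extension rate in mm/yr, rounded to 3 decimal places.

Correcting the raw count gives 7809 − 14 + 4 = 7799 true varves.
3948.8 mm over 7799 years gives 3948.8 / 7799 ≈ 0.506 mm/yr.

0.506 mm/yr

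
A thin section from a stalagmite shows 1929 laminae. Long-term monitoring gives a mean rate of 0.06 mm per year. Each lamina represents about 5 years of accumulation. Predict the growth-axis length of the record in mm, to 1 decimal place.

At 5 years per lamina, 1929 × 5 = 9645 years.
Predicted length = 0.06 mm/year × 9645 years = 578.7 mm.

578.7 mm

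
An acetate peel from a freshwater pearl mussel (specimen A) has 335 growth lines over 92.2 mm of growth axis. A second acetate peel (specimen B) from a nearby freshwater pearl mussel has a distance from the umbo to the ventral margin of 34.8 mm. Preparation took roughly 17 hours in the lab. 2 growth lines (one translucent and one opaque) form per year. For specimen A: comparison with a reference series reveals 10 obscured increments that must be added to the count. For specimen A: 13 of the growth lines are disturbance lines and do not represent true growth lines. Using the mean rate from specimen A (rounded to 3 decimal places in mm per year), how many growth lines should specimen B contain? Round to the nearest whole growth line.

Specimen A: true growth line count = 335 − 13 + 10 = 332.
Specimen A: 332 growth lines at 2 per year is 332 / 2 = 166 years.
A: 92.2 mm over 166 years gives 92.2 / 166 ≈ 0.555 mm per year.
For B, 34.8 / 0.555 = 62.70 years; at 2 growth lines per year that is 62.70 × 2 ≈ 125 growth lines.

125 growth lines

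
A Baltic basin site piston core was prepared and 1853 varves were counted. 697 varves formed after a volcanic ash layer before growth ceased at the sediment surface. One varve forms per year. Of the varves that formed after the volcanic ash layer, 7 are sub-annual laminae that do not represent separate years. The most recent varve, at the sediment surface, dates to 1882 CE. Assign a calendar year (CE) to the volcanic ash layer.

There are 697 varves younger than the volcanic ash layer.
Removing the 7 false varves leaves 697 − 7 = 690 true varves beyond the volcanic ash layer.
1882 − 690 = 1192 CE.

1192 CE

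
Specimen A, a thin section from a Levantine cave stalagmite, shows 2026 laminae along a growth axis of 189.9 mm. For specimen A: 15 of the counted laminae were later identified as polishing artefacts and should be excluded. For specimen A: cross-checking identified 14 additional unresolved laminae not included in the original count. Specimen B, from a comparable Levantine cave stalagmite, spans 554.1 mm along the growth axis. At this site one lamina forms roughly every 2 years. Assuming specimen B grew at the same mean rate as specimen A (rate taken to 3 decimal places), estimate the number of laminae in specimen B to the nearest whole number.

5895 laminae

Specimen A: after corrections the count is 2026 − 15 + 14 = 2025 laminae.
Specimen A: at 2 years per lamina, 2025 × 2 = 4050 years.
A: 189.9 mm over 4050 years gives 189.9 / 4050 ≈ 0.047 mm/year.
B spans 554.1 / 0.047 = 11789.36 years; at 2 years per lamina that is 11789.36 / 2 ≈ 5895 laminae.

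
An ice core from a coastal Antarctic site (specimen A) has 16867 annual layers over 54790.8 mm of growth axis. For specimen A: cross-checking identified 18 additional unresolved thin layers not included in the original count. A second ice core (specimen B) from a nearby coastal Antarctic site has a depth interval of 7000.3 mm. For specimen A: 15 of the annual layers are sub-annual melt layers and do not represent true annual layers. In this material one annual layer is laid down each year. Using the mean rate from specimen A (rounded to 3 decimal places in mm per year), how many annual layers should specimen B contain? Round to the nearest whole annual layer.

Specimen A: correcting the raw count gives 16867 − 15 + 18 = 16870 true annual layers.
A: Mean rate = 54790.8 mm / 16870 years ≈ 3.248 mm per year.
B spans 7000.3 / 3.248 = 2155.26 years ≈ 2155 annual layers.

2155 annual layers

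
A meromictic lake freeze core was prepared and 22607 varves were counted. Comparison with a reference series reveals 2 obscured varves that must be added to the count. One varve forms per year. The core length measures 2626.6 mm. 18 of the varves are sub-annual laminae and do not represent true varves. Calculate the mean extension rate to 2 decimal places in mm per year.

Correcting the raw count gives 22607 − 18 + 2 = 22591 true varves.
Mean rate = 2626.6 mm / 22591 years ≈ 0.12 mm per year.

0.12 mm per year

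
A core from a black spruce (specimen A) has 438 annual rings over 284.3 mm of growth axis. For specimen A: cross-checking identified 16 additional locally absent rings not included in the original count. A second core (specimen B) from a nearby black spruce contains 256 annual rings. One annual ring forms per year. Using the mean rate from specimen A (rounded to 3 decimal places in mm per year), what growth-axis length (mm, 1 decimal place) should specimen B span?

160.3 mm

Specimen A: after corrections the count is 438 + 16 = 454 annual rings.
A: 284.3 mm over 454 years gives 284.3 / 454 ≈ 0.626 mm/yr.
Length of B = 0.626 × 256 = 160.3 mm.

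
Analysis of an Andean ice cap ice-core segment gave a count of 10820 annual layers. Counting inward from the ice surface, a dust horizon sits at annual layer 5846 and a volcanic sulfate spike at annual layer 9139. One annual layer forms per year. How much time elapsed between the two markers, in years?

3293 yr

The two markers are separated by 9139 − 5846 = 3293 annual layers.
That is 3293 years at one annual layer per year.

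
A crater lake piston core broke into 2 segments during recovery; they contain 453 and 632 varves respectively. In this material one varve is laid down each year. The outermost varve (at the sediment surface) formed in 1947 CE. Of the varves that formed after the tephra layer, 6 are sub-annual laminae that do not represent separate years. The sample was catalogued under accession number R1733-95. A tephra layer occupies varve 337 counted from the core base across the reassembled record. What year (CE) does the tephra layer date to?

Total varves = 453 + 632 = 1085.
Between varve 337 and the sediment surface there are 1085 − 337 = 748 varves.
Excluding 6 false varves: 748 − 6 = 742.
1947 − 742 = 1205 CE.

1205 CE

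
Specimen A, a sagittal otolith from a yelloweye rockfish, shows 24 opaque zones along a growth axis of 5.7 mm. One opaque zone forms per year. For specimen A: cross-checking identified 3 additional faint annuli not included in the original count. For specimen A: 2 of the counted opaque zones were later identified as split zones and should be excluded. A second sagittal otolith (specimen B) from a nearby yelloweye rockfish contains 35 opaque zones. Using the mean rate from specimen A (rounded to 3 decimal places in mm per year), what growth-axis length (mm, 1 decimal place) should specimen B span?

8.0 mm

Specimen A: after corrections the count is 24 − 2 + 3 = 25 opaque zones.
A: Mean rate = 5.7 mm / 25 years ≈ 0.228 mm/yr.
For B, 0.228 mm/year × 35 years = 8.0 mm.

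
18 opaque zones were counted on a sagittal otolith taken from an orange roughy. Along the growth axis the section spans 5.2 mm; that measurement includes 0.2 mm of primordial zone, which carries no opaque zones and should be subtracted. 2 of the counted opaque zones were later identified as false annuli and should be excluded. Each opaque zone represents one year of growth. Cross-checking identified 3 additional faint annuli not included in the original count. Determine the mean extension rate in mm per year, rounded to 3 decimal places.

True opaque zone count = 18 − 2 + 3 = 19.
Net length = 5.2 − 0.2 = 5.0 mm.
5.0 mm over 19 years gives 5.0 / 19 ≈ 0.263 mm per year.

0.263 mm per year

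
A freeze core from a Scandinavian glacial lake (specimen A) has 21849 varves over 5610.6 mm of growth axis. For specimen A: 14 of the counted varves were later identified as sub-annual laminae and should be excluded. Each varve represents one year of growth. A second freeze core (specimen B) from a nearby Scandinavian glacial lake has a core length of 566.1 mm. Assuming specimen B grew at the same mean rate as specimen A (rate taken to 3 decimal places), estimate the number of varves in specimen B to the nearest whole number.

Specimen A: true varve count = 21849 − 14 = 21835.
A: Mean rate = 5610.6 mm / 21835 years ≈ 0.257 mm/year.
B spans 566.1 / 0.257 = 2202.72 years ≈ 2203 varves.

2203 varves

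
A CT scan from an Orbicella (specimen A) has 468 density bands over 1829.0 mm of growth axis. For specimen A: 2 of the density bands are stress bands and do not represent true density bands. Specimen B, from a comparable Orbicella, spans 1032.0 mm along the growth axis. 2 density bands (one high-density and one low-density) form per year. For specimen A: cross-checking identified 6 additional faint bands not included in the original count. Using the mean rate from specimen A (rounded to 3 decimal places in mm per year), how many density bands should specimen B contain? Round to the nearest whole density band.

266 density bands

Specimen A: after corrections the count is 468 − 2 + 6 = 472 density bands.
Specimen A: with 2 density bands per year, 472 / 2 = 236 years.
A: 1829.0 mm over 236 years gives 1829.0 / 236 ≈ 7.750 mm/yr.
Specimen B: 1032.0 mm / 7.750 mm per year = 133.16 years; at 2 density bands per year that is 133.16 × 2 ≈ 266 density bands.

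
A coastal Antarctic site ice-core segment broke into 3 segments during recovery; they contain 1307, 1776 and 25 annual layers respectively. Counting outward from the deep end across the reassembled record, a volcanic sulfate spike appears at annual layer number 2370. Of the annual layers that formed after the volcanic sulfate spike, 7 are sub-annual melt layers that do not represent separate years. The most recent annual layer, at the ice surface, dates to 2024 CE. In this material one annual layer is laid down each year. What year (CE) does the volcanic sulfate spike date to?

Total annual layers = 1307 + 1776 + 25 = 3108.
Between annual layer 2370 and the ice surface there are 3108 − 2370 = 738 annual layers.
Removing the 7 false annual layers leaves 738 − 7 = 731 true annual layers beyond the volcanic sulfate spike.
The annual layer at the ice surface is 2024 CE, so the volcanic sulfate spike dates to 2024 − 731 = 1293 CE.

1293 CE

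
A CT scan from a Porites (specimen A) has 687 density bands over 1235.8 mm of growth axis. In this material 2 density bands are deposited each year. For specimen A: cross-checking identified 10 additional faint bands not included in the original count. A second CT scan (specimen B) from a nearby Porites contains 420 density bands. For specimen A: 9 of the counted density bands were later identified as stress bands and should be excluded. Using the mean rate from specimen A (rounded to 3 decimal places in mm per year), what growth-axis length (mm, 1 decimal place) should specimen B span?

Specimen A: adjusted count: 687 − 9 + 10 = 688 density bands.
Specimen A: dividing by 2 density bands per year: 688 / 2 = 344 years.
A: Extension rate ≈ 1235.8 / 344 = 3.592 mm/yr.
Specimen B: dividing by 2 density bands per year: 420 / 2 = 210 years. Length of B = 3.592 × 210 = 754.3 mm.

754.3 mm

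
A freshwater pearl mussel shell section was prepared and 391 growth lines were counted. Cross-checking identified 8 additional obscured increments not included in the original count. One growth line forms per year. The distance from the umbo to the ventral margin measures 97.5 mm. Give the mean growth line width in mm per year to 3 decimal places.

0.244 mm per year

Correcting the raw count gives 391 + 8 = 399 true growth lines.
97.5 mm over 399 years gives 97.5 / 399 ≈ 0.244 mm per year.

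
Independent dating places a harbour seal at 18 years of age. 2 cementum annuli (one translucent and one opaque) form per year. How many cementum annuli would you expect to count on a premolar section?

36 cementum annuli

With 2 cementum annuli per year, 18 years would produce 18 × 2 = 36 cementum annuli.
So 36 cementum annuli should be present.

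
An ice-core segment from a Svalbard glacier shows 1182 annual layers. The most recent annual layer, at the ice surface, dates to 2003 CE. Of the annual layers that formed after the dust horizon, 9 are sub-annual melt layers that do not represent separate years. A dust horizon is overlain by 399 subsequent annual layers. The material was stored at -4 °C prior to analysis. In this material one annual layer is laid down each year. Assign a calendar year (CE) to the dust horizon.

399 annual layers formed after the dust horizon.
399 − 9 false = 390 true annual layers after the dust horizon.
The annual layer at the ice surface is 2003 CE, so the dust horizon dates to 2003 − 390 = 1613 CE.

1613 CE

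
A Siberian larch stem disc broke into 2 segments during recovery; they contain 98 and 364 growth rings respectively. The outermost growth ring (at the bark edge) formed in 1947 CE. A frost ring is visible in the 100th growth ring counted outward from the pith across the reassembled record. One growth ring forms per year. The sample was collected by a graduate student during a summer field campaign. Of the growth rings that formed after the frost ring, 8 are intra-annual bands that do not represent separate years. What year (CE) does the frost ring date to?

Total growth rings = 98 + 364 = 462.
The frost ring sits at growth ring 100 from the pith, so 462 − 100 = 362 growth rings formed after it.
Excluding 8 false growth rings: 362 − 8 = 354.
1947 − 354 = 1593 CE.

1593 CE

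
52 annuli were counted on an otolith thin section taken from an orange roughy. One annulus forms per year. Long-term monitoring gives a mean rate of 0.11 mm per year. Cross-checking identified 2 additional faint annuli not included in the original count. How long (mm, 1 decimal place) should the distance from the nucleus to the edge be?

Correcting the raw count gives 52 + 2 = 54 true annuli.
Predicted length = 0.11 mm/year × 54 years = 5.9 mm.

5.9 mm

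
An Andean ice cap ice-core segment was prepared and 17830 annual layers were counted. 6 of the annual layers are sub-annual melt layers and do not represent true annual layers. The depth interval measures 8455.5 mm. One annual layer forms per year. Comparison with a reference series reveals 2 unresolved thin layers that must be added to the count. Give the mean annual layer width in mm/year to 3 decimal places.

0.474 mm/year

True annual layer count = 17830 − 6 + 2 = 17826.
Mean rate = 8455.5 mm / 17826 years ≈ 0.474 mm/year.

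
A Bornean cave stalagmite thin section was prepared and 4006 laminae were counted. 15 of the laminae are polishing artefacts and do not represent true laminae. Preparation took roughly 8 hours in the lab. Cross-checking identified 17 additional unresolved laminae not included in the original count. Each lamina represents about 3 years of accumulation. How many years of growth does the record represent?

After corrections the count is 4006 − 15 + 17 = 4008 laminae.
Multiplying by 3 years per lamina: 4008 × 3 = 12024 years.

12024 years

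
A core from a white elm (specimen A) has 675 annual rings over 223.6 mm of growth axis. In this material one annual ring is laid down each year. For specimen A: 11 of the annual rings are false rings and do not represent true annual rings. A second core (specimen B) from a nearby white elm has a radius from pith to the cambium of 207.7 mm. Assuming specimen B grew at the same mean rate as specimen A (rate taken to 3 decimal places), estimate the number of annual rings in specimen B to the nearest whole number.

616 annual rings

Specimen A: after corrections the count is 675 − 11 = 664 annual rings.
A: Mean rate = 223.6 mm / 664 years ≈ 0.337 mm/yr.
B spans 207.7 / 0.337 = 616.32 years ≈ 616 annual rings.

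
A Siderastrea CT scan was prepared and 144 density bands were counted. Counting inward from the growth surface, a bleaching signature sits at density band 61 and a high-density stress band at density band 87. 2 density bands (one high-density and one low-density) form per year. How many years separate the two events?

Separation: 87 − 61 = 26 density bands.
With 2 density bands per year, 26 / 2 = 13 years.

13 yr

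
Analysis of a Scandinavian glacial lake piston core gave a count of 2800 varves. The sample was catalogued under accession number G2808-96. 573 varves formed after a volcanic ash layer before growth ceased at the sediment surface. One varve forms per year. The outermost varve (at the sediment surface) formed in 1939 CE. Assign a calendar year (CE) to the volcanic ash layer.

573 varves post-date the volcanic ash layer.
Counting back 573 years from 1939 CE places the volcanic ash layer in 1939 − 573 = 1366 CE.

1366 CE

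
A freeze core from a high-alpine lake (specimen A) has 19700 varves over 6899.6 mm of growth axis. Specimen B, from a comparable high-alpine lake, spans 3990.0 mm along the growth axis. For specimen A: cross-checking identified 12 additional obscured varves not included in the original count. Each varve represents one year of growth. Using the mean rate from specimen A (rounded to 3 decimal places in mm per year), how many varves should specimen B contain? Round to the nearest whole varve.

11400 varves

Specimen A: true varve count = 19700 + 12 = 19712.
A: Extension rate ≈ 6899.6 / 19712 = 0.350 mm/yr.
B spans 3990.0 / 0.350 = 11400.00 years ≈ 11400 varves.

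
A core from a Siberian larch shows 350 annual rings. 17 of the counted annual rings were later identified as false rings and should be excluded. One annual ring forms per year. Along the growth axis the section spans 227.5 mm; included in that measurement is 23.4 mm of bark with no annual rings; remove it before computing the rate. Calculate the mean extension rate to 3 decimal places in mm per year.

0.613 mm per year

Adjusted count: 350 − 17 = 333 annual rings.
Removing the 23.4 mm offcut leaves 227.5 − 23.4 = 204.1 mm.
204.1 mm over 333 years gives 204.1 / 333 ≈ 0.613 mm per year.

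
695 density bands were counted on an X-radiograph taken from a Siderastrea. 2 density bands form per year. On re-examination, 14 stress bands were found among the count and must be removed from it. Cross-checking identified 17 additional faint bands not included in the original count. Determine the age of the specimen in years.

349 yr

Correcting the raw count gives 695 − 14 + 17 = 698 true density bands.
With 2 density bands per year, 698 / 2 = 349 years.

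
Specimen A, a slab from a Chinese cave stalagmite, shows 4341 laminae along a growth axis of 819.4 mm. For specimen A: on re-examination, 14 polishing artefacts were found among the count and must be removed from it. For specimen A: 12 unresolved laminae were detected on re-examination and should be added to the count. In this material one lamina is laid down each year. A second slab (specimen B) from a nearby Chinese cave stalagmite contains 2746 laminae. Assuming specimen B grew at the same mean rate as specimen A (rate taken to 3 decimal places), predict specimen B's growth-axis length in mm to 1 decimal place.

Specimen A: adjusted count: 4341 − 14 + 12 = 4339 laminae.
A: Extension rate ≈ 819.4 / 4339 = 0.189 mm/yr.
For B, 0.189 mm/year × 2746 years = 519.0 mm.

519.0 mm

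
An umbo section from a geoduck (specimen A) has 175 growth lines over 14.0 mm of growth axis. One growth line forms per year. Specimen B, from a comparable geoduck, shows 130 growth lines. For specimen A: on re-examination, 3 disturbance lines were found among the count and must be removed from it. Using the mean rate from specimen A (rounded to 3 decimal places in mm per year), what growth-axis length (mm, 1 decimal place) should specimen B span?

Specimen A: adjusted count: 175 − 3 = 172 growth lines.
A: Mean rate = 14.0 mm / 172 years ≈ 0.081 mm per year.
Length of B = 0.081 × 130 = 10.5 mm.

10.5 mm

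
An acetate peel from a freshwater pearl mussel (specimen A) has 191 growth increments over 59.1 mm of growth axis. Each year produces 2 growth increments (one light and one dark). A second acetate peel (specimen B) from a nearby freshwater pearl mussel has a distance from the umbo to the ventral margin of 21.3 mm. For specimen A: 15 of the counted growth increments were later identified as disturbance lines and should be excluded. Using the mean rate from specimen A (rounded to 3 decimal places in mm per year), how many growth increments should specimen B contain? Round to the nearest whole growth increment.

63 growth increments

Specimen A: true growth increment count = 191 − 15 = 176.
Specimen A: dividing by 2 growth increments per year: 176 / 2 = 88 years.
A: Mean rate = 59.1 mm / 88 years ≈ 0.672 mm/year.
Specimen B: 21.3 mm / 0.672 mm per year = 31.70 years; at 2 growth increments per year that is 31.70 × 2 ≈ 63 growth increments.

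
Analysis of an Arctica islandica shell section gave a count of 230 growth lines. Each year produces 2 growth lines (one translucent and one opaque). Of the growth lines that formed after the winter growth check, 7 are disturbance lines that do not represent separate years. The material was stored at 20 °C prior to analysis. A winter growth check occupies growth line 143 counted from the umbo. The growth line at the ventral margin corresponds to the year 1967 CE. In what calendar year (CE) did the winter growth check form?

230 − 143 = 87 growth lines lie beyond the winter growth check toward the ventral margin.
87 − 7 false = 80 true growth lines after the winter growth check.
Dividing by 2 growth lines per year: 80 / 2 = 40 years.
1967 − 40 = 1927 CE.

1927 CE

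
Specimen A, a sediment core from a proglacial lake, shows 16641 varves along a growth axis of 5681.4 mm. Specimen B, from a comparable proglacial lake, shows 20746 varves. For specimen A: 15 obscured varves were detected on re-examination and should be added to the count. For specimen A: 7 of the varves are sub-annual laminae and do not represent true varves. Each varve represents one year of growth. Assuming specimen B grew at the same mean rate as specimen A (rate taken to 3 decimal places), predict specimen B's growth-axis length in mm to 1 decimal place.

Specimen A: true varve count = 16641 − 7 + 15 = 16649.
A: 5681.4 mm over 16649 years gives 5681.4 / 16649 ≈ 0.341 mm/year.
For B, 0.341 mm/year × 20746 years = 7074.4 mm.

7074.4 mm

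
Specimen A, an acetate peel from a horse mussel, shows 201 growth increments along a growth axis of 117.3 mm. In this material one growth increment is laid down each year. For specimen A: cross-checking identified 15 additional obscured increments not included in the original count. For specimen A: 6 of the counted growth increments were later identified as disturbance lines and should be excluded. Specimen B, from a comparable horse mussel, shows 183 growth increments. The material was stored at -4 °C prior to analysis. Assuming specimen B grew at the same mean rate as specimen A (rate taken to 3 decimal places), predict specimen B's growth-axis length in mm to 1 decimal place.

102.3 mm

Specimen A: after corrections the count is 201 − 6 + 15 = 210 growth increments.
A: Mean rate = 117.3 mm / 210 years ≈ 0.559 mm per year.
For B, 0.559 mm/year × 183 years = 102.3 mm.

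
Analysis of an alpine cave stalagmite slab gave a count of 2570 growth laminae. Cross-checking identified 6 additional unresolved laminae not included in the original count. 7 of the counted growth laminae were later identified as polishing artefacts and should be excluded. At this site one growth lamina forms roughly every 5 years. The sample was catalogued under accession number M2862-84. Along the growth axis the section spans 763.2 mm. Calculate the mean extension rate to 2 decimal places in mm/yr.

Adjusted count: 2570 − 7 + 6 = 2569 growth laminae.
Multiplying by 5 years per growth lamina: 2569 × 5 = 12845 years.
763.2 mm over 12845 years gives 763.2 / 12845 ≈ 0.06 mm/yr.

0.06 mm/yr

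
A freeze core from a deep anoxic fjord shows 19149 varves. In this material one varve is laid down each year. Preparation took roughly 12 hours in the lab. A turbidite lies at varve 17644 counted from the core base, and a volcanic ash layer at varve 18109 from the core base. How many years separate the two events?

18109 − 17644 = 465 varves lie between the two events.
That is 465 years at one varve per year.

465 yr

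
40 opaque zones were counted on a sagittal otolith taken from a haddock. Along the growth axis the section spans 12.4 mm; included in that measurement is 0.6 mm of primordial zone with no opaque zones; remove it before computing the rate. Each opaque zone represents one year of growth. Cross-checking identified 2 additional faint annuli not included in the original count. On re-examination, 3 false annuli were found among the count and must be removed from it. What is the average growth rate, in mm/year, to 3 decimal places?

After corrections the count is 40 − 3 + 2 = 39 opaque zones.
Removing the 0.6 mm offcut leaves 12.4 − 0.6 = 11.8 mm.
11.8 mm over 39 years gives 11.8 / 39 ≈ 0.303 mm/year.

0.303 mm/year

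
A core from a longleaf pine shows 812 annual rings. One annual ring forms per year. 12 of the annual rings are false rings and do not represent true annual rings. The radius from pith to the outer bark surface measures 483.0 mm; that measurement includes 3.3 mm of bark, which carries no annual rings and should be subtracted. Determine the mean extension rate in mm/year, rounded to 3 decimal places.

0.600 mm/year

Adjusted count: 812 − 12 = 800 annual rings.
Net length = 483.0 − 3.3 = 479.7 mm.
479.7 mm over 800 years gives 479.7 / 800 ≈ 0.600 mm/year.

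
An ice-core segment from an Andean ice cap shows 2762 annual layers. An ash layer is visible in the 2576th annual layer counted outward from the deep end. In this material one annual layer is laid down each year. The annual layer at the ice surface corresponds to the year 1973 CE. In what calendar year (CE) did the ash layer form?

1787 CE

2762 − 2576 = 186 annual layers lie beyond the ash layer toward the ice surface.
The annual layer at the ice surface is 1973 CE, so the ash layer dates to 1973 − 186 = 1787 CE.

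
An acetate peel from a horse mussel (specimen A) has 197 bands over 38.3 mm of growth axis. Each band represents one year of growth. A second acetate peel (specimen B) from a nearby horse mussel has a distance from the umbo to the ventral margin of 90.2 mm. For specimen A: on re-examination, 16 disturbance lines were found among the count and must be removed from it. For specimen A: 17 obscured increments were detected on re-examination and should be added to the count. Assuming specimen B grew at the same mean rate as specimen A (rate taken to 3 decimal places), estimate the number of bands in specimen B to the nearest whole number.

Specimen A: correcting the raw count gives 197 − 16 + 17 = 198 true bands.
A: 38.3 mm over 198 years gives 38.3 / 198 ≈ 0.193 mm/year.
B spans 90.2 / 0.193 = 467.36 years ≈ 467 bands.

467 bands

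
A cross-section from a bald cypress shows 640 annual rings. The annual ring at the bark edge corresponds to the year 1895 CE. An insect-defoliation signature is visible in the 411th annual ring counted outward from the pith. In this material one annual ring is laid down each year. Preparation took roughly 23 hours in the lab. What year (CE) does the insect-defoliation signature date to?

640 − 411 = 229 annual rings lie beyond the insect-defoliation signature toward the bark edge.
1895 − 229 = 1666 CE.

1666 CE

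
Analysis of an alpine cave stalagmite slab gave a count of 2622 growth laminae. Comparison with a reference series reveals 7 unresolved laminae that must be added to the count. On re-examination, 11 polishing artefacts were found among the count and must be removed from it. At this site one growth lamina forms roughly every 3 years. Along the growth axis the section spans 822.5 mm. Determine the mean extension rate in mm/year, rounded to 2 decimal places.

True growth lamina count = 2622 − 11 + 7 = 2618.
2618 growth laminae at 3 years each span 2618 × 3 = 7854 years.
Mean rate = 822.5 mm / 7854 years ≈ 0.10 mm/year.

0.10 mm/year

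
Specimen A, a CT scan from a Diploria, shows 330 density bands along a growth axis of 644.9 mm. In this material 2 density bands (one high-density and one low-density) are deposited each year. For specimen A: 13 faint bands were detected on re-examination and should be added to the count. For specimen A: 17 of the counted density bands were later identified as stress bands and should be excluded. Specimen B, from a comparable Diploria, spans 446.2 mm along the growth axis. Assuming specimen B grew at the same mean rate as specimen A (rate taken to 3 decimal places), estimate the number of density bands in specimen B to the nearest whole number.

Specimen A: adjusted count: 330 − 17 + 13 = 326 density bands.
Specimen A: dividing by 2 density bands per year: 326 / 2 = 163 years.
A: 644.9 mm over 163 years gives 644.9 / 163 ≈ 3.956 mm/yr.
Specimen B: 446.2 mm / 3.956 mm per year = 112.79 years; at 2 density bands per year that is 112.79 × 2 ≈ 226 density bands.

226 density bands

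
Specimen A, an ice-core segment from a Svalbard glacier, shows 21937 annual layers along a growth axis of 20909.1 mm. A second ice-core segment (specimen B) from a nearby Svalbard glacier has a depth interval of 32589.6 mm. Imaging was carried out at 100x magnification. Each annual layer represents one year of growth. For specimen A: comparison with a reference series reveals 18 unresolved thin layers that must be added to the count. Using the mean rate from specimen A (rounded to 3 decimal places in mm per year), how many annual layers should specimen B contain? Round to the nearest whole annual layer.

Specimen A: adjusted count: 21937 + 18 = 21955 annual layers.
A: Mean rate = 20909.1 mm / 21955 years ≈ 0.952 mm/yr.
B spans 32589.6 / 0.952 = 34232.77 years ≈ 34233 annual layers.

34233 annual layers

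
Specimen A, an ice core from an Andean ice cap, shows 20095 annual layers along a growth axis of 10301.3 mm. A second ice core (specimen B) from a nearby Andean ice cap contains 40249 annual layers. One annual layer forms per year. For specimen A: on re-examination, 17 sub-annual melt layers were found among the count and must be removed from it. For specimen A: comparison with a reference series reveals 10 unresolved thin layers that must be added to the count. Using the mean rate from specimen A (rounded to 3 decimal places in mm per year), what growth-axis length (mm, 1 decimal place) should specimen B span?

Specimen A: correcting the raw count gives 20095 − 17 + 10 = 20088 true annual layers.
A: Mean rate = 10301.3 mm / 20088 years ≈ 0.513 mm/year.
For B, 0.513 mm/year × 40249 years = 20647.7 mm.

20647.7 mm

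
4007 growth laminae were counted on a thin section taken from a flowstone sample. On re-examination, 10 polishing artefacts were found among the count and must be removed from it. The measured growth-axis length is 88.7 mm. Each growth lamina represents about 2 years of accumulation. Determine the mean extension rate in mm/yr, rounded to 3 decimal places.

0.011 mm/yr

True growth lamina count = 4007 − 10 = 3997.
3997 growth laminae at 2 years each span 3997 × 2 = 7994 years.
Mean rate = 88.7 mm / 7994 years ≈ 0.011 mm/yr.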